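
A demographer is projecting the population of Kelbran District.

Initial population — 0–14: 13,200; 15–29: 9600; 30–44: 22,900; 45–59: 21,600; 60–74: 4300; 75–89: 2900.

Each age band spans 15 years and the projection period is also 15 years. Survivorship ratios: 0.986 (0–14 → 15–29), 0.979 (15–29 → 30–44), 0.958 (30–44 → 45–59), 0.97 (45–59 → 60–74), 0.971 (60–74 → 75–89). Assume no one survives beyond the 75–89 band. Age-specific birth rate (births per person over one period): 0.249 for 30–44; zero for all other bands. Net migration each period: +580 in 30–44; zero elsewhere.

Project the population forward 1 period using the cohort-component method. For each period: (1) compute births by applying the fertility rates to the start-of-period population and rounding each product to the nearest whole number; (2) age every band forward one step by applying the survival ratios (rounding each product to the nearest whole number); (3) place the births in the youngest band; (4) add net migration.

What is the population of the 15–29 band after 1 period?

Numbering the bands 1..6 from youngest to oldest:
After projecting period 1:
Births: 22900 × 0.249 = 5702
Band 2: 13200 × 0.986 = 13015
Band 3: 9600 × 0.979 = 9398
Band 4: 22900 × 0.958 = 21938
Band 5: 21600 × 0.97 = 20952
Band 6: 4300 × 0.971 = 4175
Net migration: Band 3 + 580 → 9978
Giving 5702 / 13015 / 9978 / 21938 / 20952 / 4175.

13015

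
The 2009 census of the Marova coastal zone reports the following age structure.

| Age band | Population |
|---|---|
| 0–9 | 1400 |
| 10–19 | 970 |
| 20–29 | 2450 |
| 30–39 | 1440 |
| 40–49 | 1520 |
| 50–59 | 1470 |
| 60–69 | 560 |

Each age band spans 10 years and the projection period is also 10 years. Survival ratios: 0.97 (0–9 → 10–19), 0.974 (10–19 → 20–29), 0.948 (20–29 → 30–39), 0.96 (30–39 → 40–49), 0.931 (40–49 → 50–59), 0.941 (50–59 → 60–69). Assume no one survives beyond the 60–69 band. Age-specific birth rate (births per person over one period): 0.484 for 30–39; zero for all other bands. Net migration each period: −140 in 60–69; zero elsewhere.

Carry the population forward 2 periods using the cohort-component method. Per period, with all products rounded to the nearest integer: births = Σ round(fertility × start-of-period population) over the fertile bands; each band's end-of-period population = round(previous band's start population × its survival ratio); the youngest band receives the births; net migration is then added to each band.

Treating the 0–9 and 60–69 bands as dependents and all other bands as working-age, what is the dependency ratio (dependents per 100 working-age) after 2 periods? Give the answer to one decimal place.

Let band 1 be 0–9 through band 7 = 60–69.
[period 1]
Births: 1440 × 0.484 = 697
Band 2: 1400 × 0.97 = 1358
Band 3: 970 × 0.974 = 945
Band 4: 2450 × 0.948 = 2323
Band 5: 1440 × 0.96 = 1382
Band 6: 1520 × 0.931 = 1415
Band 7: 1470 × 0.941 = 1383
Net migration: Band 7 − 140 → 1243
→ [697, 1358, 945, 2323, 1382, 1415, 1243]
[period 2]
Births: 2323 × 0.484 = 1124
Band 2: 697 × 0.97 = 676
Band 3: 1358 × 0.974 = 1323
Band 4: 945 × 0.948 = 896
Band 5: 2323 × 0.96 = 2230
Band 6: 1382 × 0.931 = 1287
Band 7: 1415 × 0.941 = 1332
Net migration: Band 7 − 140 → 1192
→ [1124, 676, 1323, 896, 2230, 1287, 1192]
Dependents (band 0–9 + band 60–69) = 1124 + 1192 = 2316; working-age = 6412; ratio = 2316/6412 × 100 = 36.1

36.1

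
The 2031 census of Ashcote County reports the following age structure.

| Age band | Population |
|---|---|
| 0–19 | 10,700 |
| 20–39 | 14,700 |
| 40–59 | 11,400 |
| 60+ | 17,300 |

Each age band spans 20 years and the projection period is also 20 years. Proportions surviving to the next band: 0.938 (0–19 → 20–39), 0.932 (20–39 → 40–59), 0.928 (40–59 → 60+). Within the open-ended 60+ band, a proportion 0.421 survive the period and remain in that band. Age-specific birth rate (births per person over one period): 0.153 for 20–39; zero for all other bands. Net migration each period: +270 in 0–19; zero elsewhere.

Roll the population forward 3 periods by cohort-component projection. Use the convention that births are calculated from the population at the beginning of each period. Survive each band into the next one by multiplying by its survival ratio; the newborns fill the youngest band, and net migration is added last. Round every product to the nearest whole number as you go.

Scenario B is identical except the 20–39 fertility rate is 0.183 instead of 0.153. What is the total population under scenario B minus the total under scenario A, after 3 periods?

Period 1:
Births: 14700 * 0.153 = 2249
20–39: 10700 * 0.938 = 10037
40–59: 14700 * 0.932 = 13700
60+: 11400 * 0.928 + 17300 * 0.421 = 10579 + 7283 = 17862
Net migration: 0–19 + 270 → 2519
End of period: [2519, 10037, 13700, 17862]
Period 2:
Births: 10037 * 0.153 = 1536
20–39: 2519 * 0.938 = 2363
40–59: 10037 * 0.932 = 9354
60+: 13700 * 0.928 + 17862 * 0.421 = 12714 + 7520 = 20234
Net migration: 0–19 + 270 → 1806
End of period: [1806, 2363, 9354, 20234]
Period 3:
Births: 2363 * 0.153 = 362
20–39: 1806 * 0.938 = 1694
40–59: 2363 * 0.932 = 2202
60+: 9354 * 0.928 + 20234 * 0.421 = 8681 + 8519 = 17200
Net migration: 0–19 + 270 → 632
End of period: [632, 1694, 2202, 17200]
Scenario A total after 3 periods: 21728
Scenario B projection —
Period 1:
Births: 14700 * 0.183 = 2690
20–39: 10700 * 0.938 = 10037
40–59: 14700 * 0.932 = 13700
60+: 11400 * 0.928 + 17300 * 0.421 = 10579 + 7283 = 17862
Net migration: 0–19 + 270 → 2960
End of period: [2960, 10037, 13700, 17862]
Period 2:
Births: 10037 * 0.183 = 1837
20–39: 2960 * 0.938 = 2776
40–59: 10037 * 0.932 = 9354
60+: 13700 * 0.928 + 17862 * 0.421 = 12714 + 7520 = 20234
Net migration: 0–19 + 270 → 2107
End of period: [2107, 2776, 9354, 20234]
Period 3:
Births: 2776 * 0.183 = 508
20–39: 2107 * 0.938 = 1976
40–59: 2776 * 0.932 = 2587
60+: 9354 * 0.928 + 20234 * 0.421 = 8681 + 8519 = 17200
Net migration: 0–19 + 270 → 778
End of period: [778, 1976, 2587, 17200]
Scenario B total after 3 periods: 22541
Difference B − A = 22541 − 21728 = 813

813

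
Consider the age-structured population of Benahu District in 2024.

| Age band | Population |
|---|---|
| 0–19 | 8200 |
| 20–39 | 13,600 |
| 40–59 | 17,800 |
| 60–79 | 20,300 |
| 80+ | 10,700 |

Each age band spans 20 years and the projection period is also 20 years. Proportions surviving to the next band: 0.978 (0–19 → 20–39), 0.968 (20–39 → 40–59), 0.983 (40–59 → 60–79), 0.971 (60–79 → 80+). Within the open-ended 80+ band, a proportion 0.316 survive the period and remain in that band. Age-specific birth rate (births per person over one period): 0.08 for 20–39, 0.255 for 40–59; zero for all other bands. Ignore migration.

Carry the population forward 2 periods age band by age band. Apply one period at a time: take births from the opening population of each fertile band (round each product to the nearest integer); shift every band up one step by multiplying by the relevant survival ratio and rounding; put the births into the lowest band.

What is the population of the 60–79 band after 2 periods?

Numbering the groups 1..5 from youngest to oldest:
— Period 1 —
Births: 13600 * 0.08 = 1088 ; 17800 * 0.255 = 4539 ⇒ total 5627
Group 2: 8200 * 0.978 = 8020
Group 3: 13600 * 0.968 = 13165
Group 4: 17800 * 0.983 = 17497
Group 5: 20300 * 0.971 + 10700 * 0.316 = 19711 + 3381 = 23092
Population now: 0–19=5627, 20–39=8020, 40–59=13165, 60–79=17497, 80+=23092
— Period 2 —
Births: 8020 * 0.08 = 642 ; 13165 * 0.255 = 3357 ⇒ total 3999
Group 2: 5627 * 0.978 = 5503
Group 3: 8020 * 0.968 = 7763
Group 4: 13165 * 0.983 = 12941
Group 5: 17497 * 0.971 + 23092 * 0.316 = 16990 + 7297 = 24287
Population now: 0–19=3999, 20–39=5503, 40–59=7763, 60–79=12941, 80+=24287

12941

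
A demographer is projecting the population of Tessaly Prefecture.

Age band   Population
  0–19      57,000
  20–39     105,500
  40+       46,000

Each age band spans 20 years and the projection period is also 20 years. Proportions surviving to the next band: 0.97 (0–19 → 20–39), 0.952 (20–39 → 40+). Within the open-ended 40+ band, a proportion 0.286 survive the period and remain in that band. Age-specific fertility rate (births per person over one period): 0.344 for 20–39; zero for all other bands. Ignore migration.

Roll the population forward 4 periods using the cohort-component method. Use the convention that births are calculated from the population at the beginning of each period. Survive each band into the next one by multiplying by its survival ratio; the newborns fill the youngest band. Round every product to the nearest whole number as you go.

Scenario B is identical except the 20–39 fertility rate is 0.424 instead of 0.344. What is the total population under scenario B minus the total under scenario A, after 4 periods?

Numbering the groups 1..3 from youngest to oldest:
— Period 1 —
Births: 105500 × 0.344 = 36292
Group 2: 57000 × 0.97 = 55290
Group 3: 105500 × 0.952 + 46000 × 0.286 = 100436 + 13156 = 113592
Giving 36292 / 55290 / 113592.
— Period 2 —
Births: 55290 × 0.344 = 19020
Group 2: 36292 × 0.97 = 35203
Group 3: 55290 × 0.952 + 113592 × 0.286 = 52636 + 32487 = 85123
Giving 19020 / 35203 / 85123.
— Period 3 —
Births: 35203 × 0.344 = 12110
Group 2: 19020 × 0.97 = 18449
Group 3: 35203 × 0.952 + 85123 × 0.286 = 33513 + 24345 = 57858
Giving 12110 / 18449 / 57858.
— Period 4 —
Births: 18449 × 0.344 = 6346
Group 2: 12110 × 0.97 = 11747
Group 3: 18449 × 0.952 + 57858 × 0.286 = 17563 + 16547 = 34110
Giving 6346 / 11747 / 34110.
Scenario A total after 4 periods: 52203
Scenario B projection —
— Period 1 —
Births: 105500 × 0.424 = 44732
Group 2: 57000 × 0.97 = 55290
Group 3: 105500 × 0.952 + 46000 × 0.286 = 100436 + 13156 = 113592
Giving 44732 / 55290 / 113592.
— Period 2 —
Births: 55290 × 0.424 = 23443
Group 2: 44732 × 0.97 = 43390
Group 3: 55290 × 0.952 + 113592 × 0.286 = 52636 + 32487 = 85123
Giving 23443 / 43390 / 85123.
— Period 3 —
Births: 43390 × 0.424 = 18397
Group 2: 23443 × 0.97 = 22740
Group 3: 43390 × 0.952 + 85123 × 0.286 = 41307 + 24345 = 65652
Giving 18397 / 22740 / 65652.
— Period 4 —
Births: 22740 × 0.424 = 9642
Group 2: 18397 × 0.97 = 17845
Group 3: 22740 × 0.952 + 65652 × 0.286 = 21648 + 18776 = 40424
Giving 9642 / 17845 / 40424.
Scenario B total after 4 periods: 67911
Difference B − A = 67911 − 52203 = 15708

15708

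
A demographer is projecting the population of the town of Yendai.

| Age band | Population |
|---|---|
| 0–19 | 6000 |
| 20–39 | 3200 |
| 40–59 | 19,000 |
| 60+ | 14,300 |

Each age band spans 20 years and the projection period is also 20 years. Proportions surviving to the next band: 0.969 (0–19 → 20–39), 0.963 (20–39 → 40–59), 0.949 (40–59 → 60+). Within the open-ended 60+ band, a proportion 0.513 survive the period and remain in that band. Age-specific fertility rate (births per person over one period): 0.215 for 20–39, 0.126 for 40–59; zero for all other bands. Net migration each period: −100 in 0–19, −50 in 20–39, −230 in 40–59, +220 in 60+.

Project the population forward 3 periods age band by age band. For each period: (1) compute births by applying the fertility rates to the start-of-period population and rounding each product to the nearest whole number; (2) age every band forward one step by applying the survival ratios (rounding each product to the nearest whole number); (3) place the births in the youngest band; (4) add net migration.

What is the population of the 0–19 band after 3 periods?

1181

Period 1:
Births: 3200 × 0.215 = 688  |  19000 × 0.126 = 2394 ⇒ total 3082
20–39: 6000 × 0.969 = 5814
40–59: 3200 × 0.963 = 3082
60+: 19000 × 0.949 + 14300 × 0.513 = 18031 + 7336 = 25367
Net migration: 0–19 − 100 → 2982; 20–39 − 50 → 5764; 40–59 − 230 → 2852; 60+ + 220 → 25587
Population now: 0–19=2982, 20–39=5764, 40–59=2852, 60+=25587
Period 2:
Births: 5764 × 0.215 = 1239  |  2852 × 0.126 = 359 ⇒ total 1598
20–39: 2982 × 0.969 = 2890
40–59: 5764 × 0.963 = 5551
60+: 2852 × 0.949 + 25587 × 0.513 = 2707 + 13126 = 15833
Net migration: 0–19 − 100 → 1498; 20–39 − 50 → 2840; 40–59 − 230 → 5321; 60+ + 220 → 16053
Population now: 0–19=1498, 20–39=2840, 40–59=5321, 60+=16053
Period 3:
Births: 2840 × 0.215 = 611  |  5321 × 0.126 = 670 ⇒ total 1281
20–39: 1498 × 0.969 = 1452
40–59: 2840 × 0.963 = 2735
60+: 5321 × 0.949 + 16053 × 0.513 = 5050 + 8235 = 13285
Net migration: 0–19 − 100 → 1181; 20–39 − 50 → 1402; 40–59 − 230 → 2505; 60+ + 220 → 13505
Population now: 0–19=1181, 20–39=1402, 40–59=2505, 60+=13505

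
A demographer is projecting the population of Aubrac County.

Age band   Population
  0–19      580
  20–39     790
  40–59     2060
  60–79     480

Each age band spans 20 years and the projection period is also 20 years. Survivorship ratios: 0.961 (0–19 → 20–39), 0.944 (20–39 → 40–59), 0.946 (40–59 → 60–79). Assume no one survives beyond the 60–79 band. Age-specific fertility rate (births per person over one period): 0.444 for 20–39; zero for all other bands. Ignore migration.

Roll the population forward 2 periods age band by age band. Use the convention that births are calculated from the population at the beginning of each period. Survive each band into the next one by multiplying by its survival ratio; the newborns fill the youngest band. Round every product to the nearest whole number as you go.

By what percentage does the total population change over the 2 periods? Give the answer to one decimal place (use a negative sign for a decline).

-53.6

(Bands numbered youngest = 1 to oldest = 4.)
Period 1.
Births: 790 * 0.444 = 351
Band 2: 580 * 0.961 = 557
Band 3: 790 * 0.944 = 746
Band 4: 2060 * 0.946 = 1949
Population now: 0–19=351, 20–39=557, 40–59=746, 60–79=1949
Period 2.
Births: 557 * 0.444 = 247
Band 2: 351 * 0.961 = 337
Band 3: 557 * 0.944 = 526
Band 4: 746 * 0.946 = 706
Population now: 0–19=247, 20–39=337, 40–59=526, 60–79=706
Total: 3910 → 1816; change = -2094; percentage change = -53.6%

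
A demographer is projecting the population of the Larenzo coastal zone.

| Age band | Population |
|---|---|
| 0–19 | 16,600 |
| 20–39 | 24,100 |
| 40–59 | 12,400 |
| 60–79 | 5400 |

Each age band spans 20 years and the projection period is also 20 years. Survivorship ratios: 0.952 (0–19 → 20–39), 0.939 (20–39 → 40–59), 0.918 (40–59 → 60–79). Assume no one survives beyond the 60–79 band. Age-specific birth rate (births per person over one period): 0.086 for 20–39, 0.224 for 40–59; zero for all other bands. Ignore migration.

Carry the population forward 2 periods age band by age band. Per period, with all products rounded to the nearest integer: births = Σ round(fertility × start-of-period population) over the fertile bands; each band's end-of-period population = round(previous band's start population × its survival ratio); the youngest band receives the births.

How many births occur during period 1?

4851

After projecting period 1:
Births: 24100 × 0.086 = 2073 ; 12400 × 0.224 = 2778 → total 4851
20–39: 16600 × 0.952 = 15803
40–59: 24100 × 0.939 = 22630
60–79: 12400 × 0.918 = 11383
→ [4851, 15803, 22630, 11383]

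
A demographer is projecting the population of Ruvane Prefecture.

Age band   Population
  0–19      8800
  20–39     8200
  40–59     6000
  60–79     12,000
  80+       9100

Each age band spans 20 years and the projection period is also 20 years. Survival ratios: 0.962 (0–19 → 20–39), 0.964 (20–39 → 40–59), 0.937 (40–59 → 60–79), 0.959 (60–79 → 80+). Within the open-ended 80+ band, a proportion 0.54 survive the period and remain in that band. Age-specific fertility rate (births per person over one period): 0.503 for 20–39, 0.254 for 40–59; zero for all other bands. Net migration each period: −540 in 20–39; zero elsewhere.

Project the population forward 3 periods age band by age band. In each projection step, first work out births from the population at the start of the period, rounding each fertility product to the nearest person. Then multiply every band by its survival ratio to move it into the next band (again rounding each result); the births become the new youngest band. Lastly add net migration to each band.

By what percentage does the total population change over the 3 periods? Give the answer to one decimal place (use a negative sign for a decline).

— Period 1 —
Births: 8200 × 0.503 = 4125 ; 6000 × 0.254 = 1524 → 5649
20–39: 8800 × 0.962 = 8466
40–59: 8200 × 0.964 = 7905
60–79: 6000 × 0.937 = 5622
80+: 12000 × 0.959 + 9100 × 0.54 = 11508 + 4914 = 16422
Net migration: 20–39 − 540 → 7926
End of period: [5649, 7926, 7905, 5622, 16422]
— Period 2 —
Births: 7926 × 0.503 = 3987 ; 7905 × 0.254 = 2008 → 5995
20–39: 5649 × 0.962 = 5434
40–59: 7926 × 0.964 = 7641
60–79: 7905 × 0.937 = 7407
80+: 5622 × 0.959 + 16422 × 0.54 = 5391 + 8868 = 14259
Net migration: 20–39 − 540 → 4894
End of period: [5995, 4894, 7641, 7407, 14259]
— Period 3 —
Births: 4894 × 0.503 = 2462 ; 7641 × 0.254 = 1941 → 4403
20–39: 5995 × 0.962 = 5767
40–59: 4894 × 0.964 = 4718
60–79: 7641 × 0.937 = 7160
80+: 7407 × 0.959 + 14259 × 0.54 = 7103 + 7700 = 14803
Net migration: 20–39 − 540 → 5227
End of period: [4403, 5227, 4718, 7160, 14803]
Total: 44100 → 36311; change = -7789; percentage change = -17.7%

-17.7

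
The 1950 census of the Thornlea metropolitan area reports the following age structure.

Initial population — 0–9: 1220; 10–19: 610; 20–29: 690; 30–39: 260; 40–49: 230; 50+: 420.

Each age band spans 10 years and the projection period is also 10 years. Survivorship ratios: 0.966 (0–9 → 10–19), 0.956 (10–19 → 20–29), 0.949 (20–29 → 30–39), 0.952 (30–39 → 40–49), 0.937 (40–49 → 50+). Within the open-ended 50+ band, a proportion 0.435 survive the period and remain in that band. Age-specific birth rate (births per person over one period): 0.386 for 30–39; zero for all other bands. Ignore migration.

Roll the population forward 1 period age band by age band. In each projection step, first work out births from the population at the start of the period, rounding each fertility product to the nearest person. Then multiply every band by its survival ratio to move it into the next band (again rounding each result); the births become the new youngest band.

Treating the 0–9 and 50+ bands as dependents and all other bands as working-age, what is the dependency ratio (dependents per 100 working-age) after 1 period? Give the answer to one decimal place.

After projecting period 1:
Births: 260 * 0.386 = 100
10–19: 1220 * 0.966 = 1179
20–29: 610 * 0.956 = 583
30–39: 690 * 0.949 = 655
40–49: 260 * 0.952 = 248
50+: 230 * 0.937 + 420 * 0.435 = 216 + 183 = 399
Giving 100 / 1179 / 583 / 655 / 248 / 399.
Dependents (band 0–9 + band 50+) = 100 + 399 = 499; working-age = 2665; ratio = 499/2665 × 100 = 18.7

18.7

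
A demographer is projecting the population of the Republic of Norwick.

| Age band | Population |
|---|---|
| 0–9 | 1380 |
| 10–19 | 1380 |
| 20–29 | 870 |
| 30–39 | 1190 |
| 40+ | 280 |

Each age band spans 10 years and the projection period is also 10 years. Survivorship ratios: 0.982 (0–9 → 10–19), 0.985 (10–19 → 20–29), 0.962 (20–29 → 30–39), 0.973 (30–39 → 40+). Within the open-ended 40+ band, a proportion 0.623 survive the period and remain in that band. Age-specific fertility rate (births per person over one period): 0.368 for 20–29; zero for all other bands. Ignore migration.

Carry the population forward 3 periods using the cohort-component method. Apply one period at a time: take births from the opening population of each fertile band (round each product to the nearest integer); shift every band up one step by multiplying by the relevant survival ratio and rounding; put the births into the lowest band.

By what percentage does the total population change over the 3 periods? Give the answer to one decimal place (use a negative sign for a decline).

Call the bands 1 to 5, youngest first.
— Period 1 —
Births: 870 × 0.368 = 320
Band 2: 1380 × 0.982 = 1355
Band 3: 1380 × 0.985 = 1359
Band 4: 870 × 0.962 = 837
Band 5: 1190 × 0.973 + 280 × 0.623 = 1158 + 174 = 1332
End of period: [320, 1355, 1359, 837, 1332]
— Period 2 —
Births: 1359 × 0.368 = 500
Band 2: 320 × 0.982 = 314
Band 3: 1355 × 0.985 = 1335
Band 4: 1359 × 0.962 = 1307
Band 5: 837 × 0.973 + 1332 × 0.623 = 814 + 830 = 1644
End of period: [500, 314, 1335, 1307, 1644]
— Period 3 —
Births: 1335 × 0.368 = 491
Band 2: 500 × 0.982 = 491
Band 3: 314 × 0.985 = 309
Band 4: 1335 × 0.962 = 1284
Band 5: 1307 × 0.973 + 1644 × 0.623 = 1272 + 1024 = 2296
End of period: [491, 491, 309, 1284, 2296]
Total: 5100 → 4871; change = -229; percentage change = -4.5%

-4.5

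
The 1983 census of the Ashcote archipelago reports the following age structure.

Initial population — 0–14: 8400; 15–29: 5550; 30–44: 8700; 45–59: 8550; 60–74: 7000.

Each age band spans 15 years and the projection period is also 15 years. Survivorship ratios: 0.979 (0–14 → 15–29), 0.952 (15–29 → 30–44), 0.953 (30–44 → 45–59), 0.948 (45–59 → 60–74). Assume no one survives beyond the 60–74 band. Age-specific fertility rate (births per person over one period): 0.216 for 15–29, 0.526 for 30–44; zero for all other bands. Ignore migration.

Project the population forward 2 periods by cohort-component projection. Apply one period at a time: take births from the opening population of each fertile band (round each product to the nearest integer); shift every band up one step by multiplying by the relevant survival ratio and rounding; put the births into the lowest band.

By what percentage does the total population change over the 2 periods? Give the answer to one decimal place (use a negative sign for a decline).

-19.0

Period 1.
Births: 5550 * 0.216 = 1199 ; 8700 * 0.526 = 4576 ⇒ total 5775
15–29: 8400 * 0.979 = 8224
30–44: 5550 * 0.952 = 5284
45–59: 8700 * 0.953 = 8291
60–74: 8550 * 0.948 = 8105
→ [5775, 8224, 5284, 8291, 8105]
Period 2.
Births: 8224 * 0.216 = 1776 ; 5284 * 0.526 = 2779 ⇒ total 4555
15–29: 5775 * 0.979 = 5654
30–44: 8224 * 0.952 = 7829
45–59: 5284 * 0.953 = 5036
60–74: 8291 * 0.948 = 7860
→ [4555, 5654, 7829, 5036, 7860]
Total: 38200 → 30934; change = -7266; percentage change = -19.0%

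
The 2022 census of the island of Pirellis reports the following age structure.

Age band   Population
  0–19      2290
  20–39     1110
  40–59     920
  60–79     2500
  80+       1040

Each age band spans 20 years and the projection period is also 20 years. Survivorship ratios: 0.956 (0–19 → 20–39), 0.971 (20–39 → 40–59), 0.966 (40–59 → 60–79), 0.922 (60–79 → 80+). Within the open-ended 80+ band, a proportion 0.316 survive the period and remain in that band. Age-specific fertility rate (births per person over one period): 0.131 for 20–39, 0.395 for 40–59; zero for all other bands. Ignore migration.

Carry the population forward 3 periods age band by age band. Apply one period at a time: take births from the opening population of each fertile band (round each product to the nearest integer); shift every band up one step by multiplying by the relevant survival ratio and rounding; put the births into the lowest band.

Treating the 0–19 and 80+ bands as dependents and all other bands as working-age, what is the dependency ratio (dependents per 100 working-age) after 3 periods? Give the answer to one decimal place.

74.4

Call the bands 1 to 5, youngest first.
After projecting period 1:
Births: 1110 × 0.131 = 145  |  920 × 0.395 = 363 — total 508
Band 2: 2290 × 0.956 = 2189
Band 3: 1110 × 0.971 = 1078
Band 4: 920 × 0.966 = 889
Band 5: 2500 × 0.922 + 1040 × 0.316 = 2305 + 329 = 2634
Giving 508 / 2189 / 1078 / 889 / 2634.
After projecting period 2:
Births: 2189 × 0.131 = 287  |  1078 × 0.395 = 426 — total 713
Band 2: 508 × 0.956 = 486
Band 3: 2189 × 0.971 = 2126
Band 4: 1078 × 0.966 = 1041
Band 5: 889 × 0.922 + 2634 × 0.316 = 820 + 832 = 1652
Giving 713 / 486 / 2126 / 1041 / 1652.
After projecting period 3:
Births: 486 × 0.131 = 64  |  2126 × 0.395 = 840 — total 904
Band 2: 713 × 0.956 = 682
Band 3: 486 × 0.971 = 472
Band 4: 2126 × 0.966 = 2054
Band 5: 1041 × 0.922 + 1652 × 0.316 = 960 + 522 = 1482
Giving 904 / 682 / 472 / 2054 / 1482.
Dependents (band 0–19 + band 80+) = 904 + 1482 = 2386; working-age = 3208; ratio = 2386/3208 × 100 = 74.4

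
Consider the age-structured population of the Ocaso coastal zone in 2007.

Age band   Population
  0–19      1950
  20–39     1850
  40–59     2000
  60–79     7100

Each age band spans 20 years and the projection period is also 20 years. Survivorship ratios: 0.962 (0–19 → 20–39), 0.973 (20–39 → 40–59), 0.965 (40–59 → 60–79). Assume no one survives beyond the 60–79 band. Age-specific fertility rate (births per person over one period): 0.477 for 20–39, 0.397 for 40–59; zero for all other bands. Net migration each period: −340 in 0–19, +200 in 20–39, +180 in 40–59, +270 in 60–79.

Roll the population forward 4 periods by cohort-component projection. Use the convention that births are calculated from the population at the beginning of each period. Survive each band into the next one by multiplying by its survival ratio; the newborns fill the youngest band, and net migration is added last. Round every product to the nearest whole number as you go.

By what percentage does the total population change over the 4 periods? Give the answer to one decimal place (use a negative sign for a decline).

Period 1.
Births: 1850 * 0.477 = 882  |  2000 * 0.397 = 794 → total 1676
20–39: 1950 * 0.962 = 1876
40–59: 1850 * 0.973 = 1800
60–79: 2000 * 0.965 = 1930
Net migration: 0–19 − 340 → 1336; 20–39 + 200 → 2076; 40–59 + 180 → 1980; 60–79 + 270 → 2200
End of period: [1336, 2076, 1980, 2200]
Period 2.
Births: 2076 * 0.477 = 990  |  1980 * 0.397 = 786 → total 1776
20–39: 1336 * 0.962 = 1285
40–59: 2076 * 0.973 = 2020
60–79: 1980 * 0.965 = 1911
Net migration: 0–19 − 340 → 1436; 20–39 + 200 → 1485; 40–59 + 180 → 2200; 60–79 + 270 → 2181
End of period: [1436, 1485, 2200, 2181]
Period 3.
Births: 1485 * 0.477 = 708  |  2200 * 0.397 = 873 → total 1581
20–39: 1436 * 0.962 = 1381
40–59: 1485 * 0.973 = 1445
60–79: 2200 * 0.965 = 2123
Net migration: 0–19 − 340 → 1241; 20–39 + 200 → 1581; 40–59 + 180 → 1625; 60–79 + 270 → 2393
End of period: [1241, 1581, 1625, 2393]
Period 4.
Births: 1581 * 0.477 = 754  |  1625 * 0.397 = 645 → total 1399
20–39: 1241 * 0.962 = 1194
40–59: 1581 * 0.973 = 1538
60–79: 1625 * 0.965 = 1568
Net migration: 0–19 − 340 → 1059; 20–39 + 200 → 1394; 40–59 + 180 → 1718; 60–79 + 270 → 1838
End of period: [1059, 1394, 1718, 1838]
Total: 12900 → 6009; change = -6891; percentage change = -53.4%

-53.4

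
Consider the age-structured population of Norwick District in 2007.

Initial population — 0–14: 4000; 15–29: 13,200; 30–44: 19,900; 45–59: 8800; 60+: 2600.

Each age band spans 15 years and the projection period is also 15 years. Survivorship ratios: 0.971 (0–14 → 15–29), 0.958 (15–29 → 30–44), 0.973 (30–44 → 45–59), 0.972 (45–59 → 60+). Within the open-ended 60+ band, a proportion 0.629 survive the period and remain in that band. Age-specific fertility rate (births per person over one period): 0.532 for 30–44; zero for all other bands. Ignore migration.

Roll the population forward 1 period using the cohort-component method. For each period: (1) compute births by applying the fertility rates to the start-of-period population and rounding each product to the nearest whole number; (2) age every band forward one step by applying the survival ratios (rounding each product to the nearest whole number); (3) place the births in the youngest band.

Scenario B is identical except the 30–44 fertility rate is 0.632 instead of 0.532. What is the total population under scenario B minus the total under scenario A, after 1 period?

Call the bands 1 to 5, youngest first.
After projecting period 1:
Births: 19900 * 0.532 = 10587
Band 2: 4000 * 0.971 = 3884
Band 3: 13200 * 0.958 = 12646
Band 4: 19900 * 0.973 = 19363
Band 5: 8800 * 0.972 + 2600 * 0.629 = 8554 + 1635 = 10189
→ [10587, 3884, 12646, 19363, 10189]
Scenario A total after 1 period: 56669
Scenario B projection —
After projecting period 1:
Births: 19900 * 0.632 = 12577
Band 2: 4000 * 0.971 = 3884
Band 3: 13200 * 0.958 = 12646
Band 4: 19900 * 0.973 = 19363
Band 5: 8800 * 0.972 + 2600 * 0.629 = 8554 + 1635 = 10189
→ [12577, 3884, 12646, 19363, 10189]
Scenario B total after 1 period: 58659
Difference B − A = 58659 − 56669 = 1990

1990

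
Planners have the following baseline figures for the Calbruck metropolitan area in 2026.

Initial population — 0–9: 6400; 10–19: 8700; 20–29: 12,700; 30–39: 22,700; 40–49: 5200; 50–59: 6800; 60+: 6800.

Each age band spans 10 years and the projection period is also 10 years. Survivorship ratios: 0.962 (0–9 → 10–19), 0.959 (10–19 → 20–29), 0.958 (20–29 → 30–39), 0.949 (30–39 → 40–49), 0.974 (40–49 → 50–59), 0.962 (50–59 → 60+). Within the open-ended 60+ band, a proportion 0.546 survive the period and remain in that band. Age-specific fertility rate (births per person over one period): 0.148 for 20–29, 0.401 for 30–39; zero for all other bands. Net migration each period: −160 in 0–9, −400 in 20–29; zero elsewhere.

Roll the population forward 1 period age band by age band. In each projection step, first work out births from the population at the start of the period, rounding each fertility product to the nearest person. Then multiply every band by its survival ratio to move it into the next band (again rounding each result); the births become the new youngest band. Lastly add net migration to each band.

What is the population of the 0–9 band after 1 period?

10823

After projecting period 1:
Births: 12700 × 0.148 = 1880  |  22700 × 0.401 = 9103 ⇒ total 10983
10–19: 6400 × 0.962 = 6157
20–29: 8700 × 0.959 = 8343
30–39: 12700 × 0.958 = 12167
40–49: 22700 × 0.949 = 21542
50–59: 5200 × 0.974 = 5065
60+: 6800 × 0.962 + 6800 × 0.546 = 6542 + 3713 = 10255
Net migration: 0–9 − 160 → 10823; 20–29 − 400 → 7943
Population now: 0–9=10823, 10–19=6157, 20–29=7943, 30–39=12167, 40–49=21542, 50–59=5065, 60+=10255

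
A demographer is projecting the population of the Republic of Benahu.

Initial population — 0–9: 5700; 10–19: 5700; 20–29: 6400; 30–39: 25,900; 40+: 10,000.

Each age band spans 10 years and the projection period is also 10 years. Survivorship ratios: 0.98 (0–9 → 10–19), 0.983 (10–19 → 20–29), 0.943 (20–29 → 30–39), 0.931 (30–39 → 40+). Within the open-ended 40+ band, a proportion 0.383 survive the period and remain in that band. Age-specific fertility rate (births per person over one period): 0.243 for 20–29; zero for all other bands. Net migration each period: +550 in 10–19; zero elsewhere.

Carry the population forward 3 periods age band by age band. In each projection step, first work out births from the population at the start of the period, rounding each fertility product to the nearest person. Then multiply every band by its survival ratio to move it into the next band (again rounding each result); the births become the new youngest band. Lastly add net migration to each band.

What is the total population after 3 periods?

— Period 1 —
Births: 6400 × 0.243 = 1555
10–19: 5700 × 0.98 = 5586
20–29: 5700 × 0.983 = 5603
30–39: 6400 × 0.943 = 6035
40+: 25900 × 0.931 + 10000 × 0.383 = 24113 + 3830 = 27943
Net migration: 10–19 + 550 → 6136
Population now: 0–9=1555, 10–19=6136, 20–29=5603, 30–39=6035, 40+=27943
— Period 2 —
Births: 5603 × 0.243 = 1362
10–19: 1555 × 0.98 = 1524
20–29: 6136 × 0.983 = 6032
30–39: 5603 × 0.943 = 5284
40+: 6035 × 0.931 + 27943 × 0.383 = 5619 + 10702 = 16321
Net migration: 10–19 + 550 → 2074
Population now: 0–9=1362, 10–19=2074, 20–29=6032, 30–39=5284, 40+=16321
— Period 3 —
Births: 6032 × 0.243 = 1466
10–19: 1362 × 0.98 = 1335
20–29: 2074 × 0.983 = 2039
30–39: 6032 × 0.943 = 5688
40+: 5284 × 0.931 + 16321 × 0.383 = 4919 + 6251 = 11170
Net migration: 10–19 + 550 → 1885
Population now: 0–9=1466, 10–19=1885, 20–29=2039, 30–39=5688, 40+=11170
Total after period 3: 1466 + 1885 + 2039 + 5688 + 11170 = 22248

22248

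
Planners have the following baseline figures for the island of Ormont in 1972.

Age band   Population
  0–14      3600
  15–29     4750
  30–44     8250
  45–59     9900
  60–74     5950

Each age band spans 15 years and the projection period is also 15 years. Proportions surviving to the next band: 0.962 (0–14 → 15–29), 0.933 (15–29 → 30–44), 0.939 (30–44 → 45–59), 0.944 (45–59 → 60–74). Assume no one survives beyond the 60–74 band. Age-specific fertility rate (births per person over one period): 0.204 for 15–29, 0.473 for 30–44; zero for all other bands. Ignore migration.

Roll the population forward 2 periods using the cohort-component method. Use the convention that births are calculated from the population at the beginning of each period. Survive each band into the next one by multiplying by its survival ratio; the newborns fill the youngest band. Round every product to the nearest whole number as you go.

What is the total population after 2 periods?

22194

(Bands numbered youngest = 1 to oldest = 5.)
After projecting period 1:
Births: 4750 × 0.204 = 969, 8250 × 0.473 = 3902 ⇒ total 4871
Band 2: 3600 × 0.962 = 3463
Band 3: 4750 × 0.933 = 4432
Band 4: 8250 × 0.939 = 7747
Band 5: 9900 × 0.944 = 9346
Population now: 0–14=4871, 15–29=3463, 30–44=4432, 45–59=7747, 60–74=9346
After projecting period 2:
Births: 3463 × 0.204 = 706, 4432 × 0.473 = 2096 ⇒ total 2802
Band 2: 4871 × 0.962 = 4686
Band 3: 3463 × 0.933 = 3231
Band 4: 4432 × 0.939 = 4162
Band 5: 7747 × 0.944 = 7313
Population now: 0–14=2802, 15–29=4686, 30–44=3231, 45–59=4162, 60–74=7313
Total after period 2: 2802 + 4686 + 3231 + 4162 + 7313 = 22194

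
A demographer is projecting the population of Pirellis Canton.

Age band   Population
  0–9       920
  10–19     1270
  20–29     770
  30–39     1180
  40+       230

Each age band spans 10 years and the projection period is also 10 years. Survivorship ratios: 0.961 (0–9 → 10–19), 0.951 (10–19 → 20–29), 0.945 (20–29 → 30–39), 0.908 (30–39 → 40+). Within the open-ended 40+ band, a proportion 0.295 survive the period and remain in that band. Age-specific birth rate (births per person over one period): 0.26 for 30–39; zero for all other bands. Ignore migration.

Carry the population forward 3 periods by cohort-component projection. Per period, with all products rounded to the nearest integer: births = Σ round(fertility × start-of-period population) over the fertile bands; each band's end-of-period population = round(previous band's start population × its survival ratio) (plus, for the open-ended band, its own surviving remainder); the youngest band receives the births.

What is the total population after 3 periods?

After projecting period 1:
Births: 1180 × 0.26 = 307
10–19: 920 × 0.961 = 884
20–29: 1270 × 0.951 = 1208
30–39: 770 × 0.945 = 728
40+: 1180 × 0.908 + 230 × 0.295 = 1071 + 68 = 1139
End of period: [307, 884, 1208, 728, 1139]
After projecting period 2:
Births: 728 × 0.26 = 189
10–19: 307 × 0.961 = 295
20–29: 884 × 0.951 = 841
30–39: 1208 × 0.945 = 1142
40+: 728 × 0.908 + 1139 × 0.295 = 661 + 336 = 997
End of period: [189, 295, 841, 1142, 997]
After projecting period 3:
Births: 1142 × 0.26 = 297
10–19: 189 × 0.961 = 182
20–29: 295 × 0.951 = 281
30–39: 841 × 0.945 = 795
40+: 1142 × 0.908 + 997 × 0.295 = 1037 + 294 = 1331
End of period: [297, 182, 281, 795, 1331]
Total after period 3: 297 + 182 + 281 + 795 + 1331 = 2886

2886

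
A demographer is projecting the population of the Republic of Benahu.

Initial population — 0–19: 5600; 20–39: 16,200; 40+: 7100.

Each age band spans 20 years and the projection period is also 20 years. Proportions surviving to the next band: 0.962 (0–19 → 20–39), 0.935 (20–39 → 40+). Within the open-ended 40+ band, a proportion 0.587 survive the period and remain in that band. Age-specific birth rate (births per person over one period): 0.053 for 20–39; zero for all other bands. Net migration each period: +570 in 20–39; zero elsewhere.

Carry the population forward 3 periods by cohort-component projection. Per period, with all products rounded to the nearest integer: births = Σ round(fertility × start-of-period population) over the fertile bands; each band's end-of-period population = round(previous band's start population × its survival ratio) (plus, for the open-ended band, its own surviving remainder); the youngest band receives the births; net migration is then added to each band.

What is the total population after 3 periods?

12178

Period 1:
Births: 16200 × 0.053 = 859
20–39: 5600 × 0.962 = 5387
40+: 16200 × 0.935 + 7100 × 0.587 = 15147 + 4168 = 19315
Net migration: 20–39 + 570 → 5957
→ [859, 5957, 19315]
Period 2:
Births: 5957 × 0.053 = 316
20–39: 859 × 0.962 = 826
40+: 5957 × 0.935 + 19315 × 0.587 = 5570 + 11338 = 16908
Net migration: 20–39 + 570 → 1396
→ [316, 1396, 16908]
Period 3:
Births: 1396 × 0.053 = 74
20–39: 316 × 0.962 = 304
40+: 1396 × 0.935 + 16908 × 0.587 = 1305 + 9925 = 11230
Net migration: 20–39 + 570 → 874
→ [74, 874, 11230]
Total after period 3: 74 + 874 + 11230 = 12178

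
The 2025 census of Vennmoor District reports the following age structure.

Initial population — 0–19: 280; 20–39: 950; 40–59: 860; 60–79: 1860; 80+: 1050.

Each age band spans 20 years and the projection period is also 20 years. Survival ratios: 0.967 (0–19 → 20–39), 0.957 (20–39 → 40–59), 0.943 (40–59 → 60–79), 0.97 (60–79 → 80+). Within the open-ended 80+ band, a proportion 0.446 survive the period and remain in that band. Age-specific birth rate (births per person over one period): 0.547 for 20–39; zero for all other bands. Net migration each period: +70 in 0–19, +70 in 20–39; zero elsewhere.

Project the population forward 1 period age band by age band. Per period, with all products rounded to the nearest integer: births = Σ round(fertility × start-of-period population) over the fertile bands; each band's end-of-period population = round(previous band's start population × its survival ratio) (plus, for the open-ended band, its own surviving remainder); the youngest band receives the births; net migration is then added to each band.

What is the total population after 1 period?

4923

Let group 1 be 0–19 through group 5 = 80+.
[period 1]
Births: 950 × 0.547 = 520
Group 2: 280 × 0.967 = 271
Group 3: 950 × 0.957 = 909
Group 4: 860 × 0.943 = 811
Group 5: 1860 × 0.97 + 1050 × 0.446 = 1804 + 468 = 2272
Net migration: Group 1 + 70 → 590; Group 2 + 70 → 341
End of period: [590, 341, 909, 811, 2272]
Total after period 1: 590 + 341 + 909 + 811 + 2272 = 4923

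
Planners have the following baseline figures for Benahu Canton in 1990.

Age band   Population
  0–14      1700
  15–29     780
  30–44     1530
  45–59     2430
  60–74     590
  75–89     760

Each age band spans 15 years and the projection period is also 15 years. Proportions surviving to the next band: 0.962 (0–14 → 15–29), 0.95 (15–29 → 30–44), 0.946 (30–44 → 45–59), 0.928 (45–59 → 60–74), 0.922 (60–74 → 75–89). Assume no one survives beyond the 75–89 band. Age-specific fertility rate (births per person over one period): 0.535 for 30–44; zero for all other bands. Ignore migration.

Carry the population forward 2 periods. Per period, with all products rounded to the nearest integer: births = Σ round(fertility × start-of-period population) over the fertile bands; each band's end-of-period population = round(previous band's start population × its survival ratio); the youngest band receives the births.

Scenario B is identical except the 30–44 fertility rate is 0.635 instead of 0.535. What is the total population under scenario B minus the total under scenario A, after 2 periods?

Call the bands 1 to 6, youngest first.
— Period 1 —
Births: 1530 * 0.535 = 819
Band 2: 1700 * 0.962 = 1635
Band 3: 780 * 0.95 = 741
Band 4: 1530 * 0.946 = 1447
Band 5: 2430 * 0.928 = 2255
Band 6: 590 * 0.922 = 544
Giving 819 / 1635 / 741 / 1447 / 2255 / 544.
— Period 2 —
Births: 741 * 0.535 = 396
Band 2: 819 * 0.962 = 788
Band 3: 1635 * 0.95 = 1553
Band 4: 741 * 0.946 = 701
Band 5: 1447 * 0.928 = 1343
Band 6: 2255 * 0.922 = 2079
Giving 396 / 788 / 1553 / 701 / 1343 / 2079.
Scenario A total after 2 periods: 6860
Scenario B projection —
— Period 1 —
Births: 1530 * 0.635 = 972
Band 2: 1700 * 0.962 = 1635
Band 3: 780 * 0.95 = 741
Band 4: 1530 * 0.946 = 1447
Band 5: 2430 * 0.928 = 2255
Band 6: 590 * 0.922 = 544
Giving 972 / 1635 / 741 / 1447 / 2255 / 544.
— Period 2 —
Births: 741 * 0.635 = 471
Band 2: 972 * 0.962 = 935
Band 3: 1635 * 0.95 = 1553
Band 4: 741 * 0.946 = 701
Band 5: 1447 * 0.928 = 1343
Band 6: 2255 * 0.922 = 2079
Giving 471 / 935 / 1553 / 701 / 1343 / 2079.
Scenario B total after 2 periods: 7082
Difference B − A = 7082 − 6860 = 222

222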